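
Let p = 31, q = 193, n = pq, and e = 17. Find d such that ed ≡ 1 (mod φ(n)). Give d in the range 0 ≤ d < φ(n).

φ(n) = (p−1)(q−1) = 30·192 = 5760.
Need d with 17·d ≡ 1 (mod 5760). Apply the extended Euclidean algorithm:
5760 = 338×17 + 14
17 = 1×14 + 3
14 = 4×3 + 2
3 = 1×2 + 1
2 = 2×1 + 0
Back-substitute:
1 = 3 − 2
1 = −14 + 5·3
1 = 5·17 − 6·14
1 = −6·5760 + 2033·17
So 17·2033 ≡ 1 (mod 5760), hence d = 2033.

2033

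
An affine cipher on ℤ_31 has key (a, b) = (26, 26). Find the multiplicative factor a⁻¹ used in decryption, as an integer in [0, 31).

Run Euclid on (31, 26):
31 = 1·26 + 5
26 = 5·5 + 1
5 = 5·1 + 0
gcd = 1, so the inverse exists. Back-substitute:
1 = 26 − 5·5
1 = −5·31 + 6·26
So 26·6 ≡ 1 (mod 31).

6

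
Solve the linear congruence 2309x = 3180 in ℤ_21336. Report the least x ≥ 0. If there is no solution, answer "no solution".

13788

First find gcd(2309, 21336):
21336 = 9×2309 + 555
2309 = 4×555 + 89
555 = 6×89 + 21
89 = 4×21 + 5
21 = 4×5 + 1
5 = 5×1 + 0
gcd = 1, so a unique solution mod 21336 exists.
Back-substitute for the Bézout coefficients:
1 = 21 − 4·5
1 = −4·89 + 17·21
1 = 17·555 − 106·89
1 = −106·2309 + 441·555
1 = 441·21336 − 4075·2309
So 2309·(-4075) ≡ 1 (mod 21336), giving 2309⁻¹ ≡ 17261.
x ≡ 2309⁻¹·3180 ≡ 17261·3180 ≡ 13788 (mod 21336).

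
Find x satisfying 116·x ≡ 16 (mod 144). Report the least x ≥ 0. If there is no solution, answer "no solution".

First find gcd(116, 144):
144 = 1×116 + 28
116 = 4×28 + 4
28 = 7×4 + 0
gcd = 4 and 4 | 16, so solutions exist. Divide through by 4: 29x ≡ 4 (mod 36).
Now find 29⁻¹ mod 36:
36 = 1·29 + 7
29 = 4·7 + 1
7 = 7·1 + 0
Back-substitute:
1 = 29 − 4·7
1 = −4·36 + 5·29
So 29⁻¹ ≡ 5 (mod 36).
Then x ≡ 5·4 ≡ 20 (mod 36); the smallest non-negative solution is x = 20.

20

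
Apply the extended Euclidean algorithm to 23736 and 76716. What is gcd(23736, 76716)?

Euclidean algorithm:
76716 = 3·23736 + 5508
23736 = 4·5508 + 1704
5508 = 3·1704 + 396
1704 = 4·396 + 120
396 = 3·120 + 36
120 = 3·36 + 12
36 = 3·12 + 0
gcd(23736, 76716) = 12.
Working backward:
12 = 120 − 3·36
12 = −3·396 + 10·120
12 = 10·1704 − 43·396
12 = −43·5508 + 139·1704
12 = 139·23736 − 599·5508
12 = −599·76716 + 1936·23736
So 12 = (-599)·76716 + (1936)·23736.

12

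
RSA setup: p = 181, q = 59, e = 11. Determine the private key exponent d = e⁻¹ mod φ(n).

9491

φ(n) = (p−1)(q−1) = 180·58 = 10440.
Need d with 11·d ≡ 1 (mod 10440). Apply the extended Euclidean algorithm:
10440 = 949×11 + 1
11 = 11×1 + 0
Back-substitute:
1 = 10440 − 949·11
So 11·(-949) ≡ 1 (mod 10440), hence d ≡ -949 ≡ 9491 (mod 10440).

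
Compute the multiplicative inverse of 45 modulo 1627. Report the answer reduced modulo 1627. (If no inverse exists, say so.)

gcd(1627, 45) by repeated division:
1627 = 36×45 + 7
45 = 6×7 + 3
7 = 2×3 + 1
3 = 3×1 + 0
Since gcd(45, 1627) = 1, back-substitute to write 1 as a combination:
1 = 7 − 2·3
1 = −2·45 + 13·7
1 = 13·1627 − 470·45
Thus 45·(-470) ≡ 1 (mod 1627); reducing, -470 mod 1627 = 1157.

1157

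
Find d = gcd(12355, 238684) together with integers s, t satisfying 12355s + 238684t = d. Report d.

1

Repeated division:
238684 = 19×12355 + 3939
12355 = 3×3939 + 538
3939 = 7×538 + 173
538 = 3×173 + 19
173 = 9×19 + 2
19 = 9×2 + 1
2 = 2×1 + 0
gcd(12355, 238684) = 1.
Back-substituting:
1 = 19 − 9·2
1 = −9·173 + 82·19
1 = 82·538 − 255·173
1 = −255·3939 + 1867·538
1 = 1867·12355 − 5856·3939
1 = −5856·238684 + 113131·12355
So 1 = (-5856)·238684 + (113131)·12355.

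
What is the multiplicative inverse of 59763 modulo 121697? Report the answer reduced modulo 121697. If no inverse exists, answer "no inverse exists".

104600

Run Euclid on (121697, 59763):
121697 = 2*59763 + 2171
59763 = 27*2171 + 1146
2171 = 1*1146 + 1025
1146 = 1*1025 + 121
1025 = 8*121 + 57
121 = 2*57 + 7
57 = 8*7 + 1
7 = 7*1 + 0
gcd = 1, so the inverse exists. Back-substitute:
1 = 57 − 8·7
1 = −8·121 + 17·57
1 = 17·1025 − 144·121
1 = −144·1146 + 161·1025
1 = 161·2171 − 305·1146
1 = −305·59763 + 8396·2171
1 = 8396·121697 − 17097·59763
Hence 59763⁻¹ ≡ -17097 ≡ 104600 (mod 121697).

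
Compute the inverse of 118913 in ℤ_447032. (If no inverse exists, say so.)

gcd(447032, 118913) by repeated division:
447032 = 3·118913 + 90293
118913 = 1·90293 + 28620
90293 = 3·28620 + 4433
28620 = 6·4433 + 2022
4433 = 2·2022 + 389
2022 = 5·389 + 77
389 = 5·77 + 4
77 = 19·4 + 1
4 = 4·1 + 0
Since gcd(118913, 447032) = 1, back-substitute to write 1 as a combination:
1 = 77 − 19·4
1 = −19·389 + 96·77
1 = 96·2022 − 499·389
1 = −499·4433 + 1094·2022
1 = 1094·28620 − 7063·4433
1 = −7063·90293 + 22283·28620
1 = 22283·118913 − 29346·90293
1 = −29346·447032 + 110321·118913
So 118913·110321 ≡ 1 (mod 447032).

110321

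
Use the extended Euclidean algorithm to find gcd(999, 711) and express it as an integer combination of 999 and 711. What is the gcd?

9

Euclidean algorithm:
999 = 1×711 + 288
711 = 2×288 + 135
288 = 2×135 + 18
135 = 7×18 + 9
18 = 2×9 + 0
gcd(999, 711) = 9.
Working backward:
9 = 135 − 7·18
9 = −7·288 + 15·135
9 = 15·711 − 37·288
9 = −37·999 + 52·711
So 9 = (-37)·999 + (52)·711.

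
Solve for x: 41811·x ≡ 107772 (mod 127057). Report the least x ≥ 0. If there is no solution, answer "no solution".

11380

First find gcd(41811, 127057):
127057 = 3*41811 + 1624
41811 = 25*1624 + 1211
1624 = 1*1211 + 413
1211 = 2*413 + 385
413 = 1*385 + 28
385 = 13*28 + 21
28 = 1*21 + 7
21 = 3*7 + 0
gcd = 7 and 7 | 107772, so solutions exist. Divide through by 7: 5973x ≡ 15396 (mod 18151).
Now find 5973⁻¹ mod 18151:
18151 = 3*5973 + 232
5973 = 25*232 + 173
232 = 1*173 + 59
173 = 2*59 + 55
59 = 1*55 + 4
55 = 13*4 + 3
4 = 1*3 + 1
3 = 3*1 + 0
Back-substitute:
1 = 4 − 3
1 = −55 + 14·4
1 = 14·59 − 15·55
1 = −15·173 + 44·59
1 = 44·232 − 59·173
1 = −59·5973 + 1519·232
1 = 1519·18151 − 4616·5973
So 5973·(-4616) ≡ 1 (mod 18151), i.e. 5973⁻¹ ≡ 13535.
Then x ≡ 13535·15396 ≡ 11380 (mod 18151); the smallest non-negative solution is x = 11380.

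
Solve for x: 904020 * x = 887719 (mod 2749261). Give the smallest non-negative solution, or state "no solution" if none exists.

328205

First find gcd(904020, 2749261):
2749261 = 3*904020 + 37201
904020 = 24*37201 + 11196
37201 = 3*11196 + 3613
11196 = 3*3613 + 357
3613 = 10*357 + 43
357 = 8*43 + 13
43 = 3*13 + 4
13 = 3*4 + 1
4 = 4*1 + 0
gcd = 1, so a unique solution mod 2749261 exists.
Back-substitute for the Bézout coefficients:
1 = 13 − 3·4
1 = −3·43 + 10·13
1 = 10·357 − 83·43
1 = −83·3613 + 840·357
1 = 840·11196 − 2603·3613
1 = −2603·37201 + 8649·11196
1 = 8649·904020 − 210179·37201
1 = −210179·2749261 + 639186·904020
So 904020·(639186) ≡ 1 (mod 2749261), giving 904020⁻¹ ≡ 639186.
x ≡ 904020⁻¹·887719 ≡ 639186·887719 ≡ 328205 (mod 2749261).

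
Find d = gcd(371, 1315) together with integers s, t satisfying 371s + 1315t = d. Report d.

Euclidean algorithm:
1315 = 3*371 + 202
371 = 1*202 + 169
202 = 1*169 + 33
169 = 5*33 + 4
33 = 8*4 + 1
4 = 4*1 + 0
gcd(371, 1315) = 1.
Express as a combination:
1 = 33 − 8·4
1 = −8·169 + 41·33
1 = 41·202 − 49·169
1 = −49·371 + 90·202
1 = 90·1315 − 319·371
So 1 = (90)·1315 + (-319)·371.

1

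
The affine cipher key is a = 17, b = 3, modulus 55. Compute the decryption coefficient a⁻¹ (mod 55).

13

Run Euclid on (55, 17):
55 = 3*17 + 4
17 = 4*4 + 1
4 = 4*1 + 0
gcd = 1, so the inverse exists. Back-substitute:
1 = 17 − 4·4
1 = −4·55 + 13·17
So 17·13 ≡ 1 (mod 55).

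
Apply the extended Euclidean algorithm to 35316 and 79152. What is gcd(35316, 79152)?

12

Apply Euclid's algorithm to 79152 and 35316:
79152 = 2*35316 + 8520
35316 = 4*8520 + 1236
8520 = 6*1236 + 1104
1236 = 1*1104 + 132
1104 = 8*132 + 48
132 = 2*48 + 36
48 = 1*36 + 12
36 = 3*12 + 0
gcd(35316, 79152) = 12.
Working backward:
12 = 48 − 36
12 = −132 + 3·48
12 = 3·1104 − 25·132
12 = −25·1236 + 28·1104
12 = 28·8520 − 193·1236
12 = −193·35316 + 800·8520
12 = 800·79152 − 1793·35316
So 12 = (800)·79152 + (-1793)·35316.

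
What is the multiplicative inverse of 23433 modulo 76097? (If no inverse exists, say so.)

27155

gcd(76097, 23433) by repeated division:
76097 = 3×23433 + 5798
23433 = 4×5798 + 241
5798 = 24×241 + 14
241 = 17×14 + 3
14 = 4×3 + 2
3 = 1×2 + 1
2 = 2×1 + 0
The gcd is 1. Working backward:
1 = 3 − 2
1 = −14 + 5·3
1 = 5·241 − 86·14
1 = −86·5798 + 2069·241
1 = 2069·23433 − 8362·5798
1 = −8362·76097 + 27155·23433
So 23433·27155 ≡ 1 (mod 76097).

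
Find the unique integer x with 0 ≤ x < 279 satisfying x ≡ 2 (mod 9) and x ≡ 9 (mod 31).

Write x = 2 + 9·k. Then 9·k ≡ 9 − 2 ≡ 7 (mod 31).
Need 9⁻¹ mod 31. Extended Euclid on (31, 9):
31 = 3*9 + 4
9 = 2*4 + 1
4 = 4*1 + 0
Back-substitute:
1 = 9 − 2·4
1 = −2·31 + 7·9
9⁻¹ ≡ 7 (mod 31), so k ≡ 7·7 ≡ 18 (mod 31).
x = 2 + 9·18 = 164.

164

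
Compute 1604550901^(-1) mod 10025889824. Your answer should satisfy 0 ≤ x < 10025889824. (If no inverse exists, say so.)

1825099037

Apply the Euclidean algorithm to 10025889824 and 1604550901:
10025889824 = 6×1604550901 + 398584418
1604550901 = 4×398584418 + 10213229
398584418 = 39×10213229 + 268487
10213229 = 38×268487 + 10723
268487 = 25×10723 + 412
10723 = 26×412 + 11
412 = 37×11 + 5
11 = 2×5 + 1
5 = 5×1 + 0
gcd = 1, so the inverse exists. Back-substitute:
1 = 11 − 2·5
1 = −2·412 + 75·11
1 = 75·10723 − 1952·412
1 = −1952·268487 + 48875·10723
1 = 48875·10213229 − 1859202·268487
1 = −1859202·398584418 + 72557753·10213229
1 = 72557753·1604550901 − 292090214·398584418
1 = −292090214·10025889824 + 1825099037·1604550901
So 1604550901·1825099037 ≡ 1 (mod 10025889824).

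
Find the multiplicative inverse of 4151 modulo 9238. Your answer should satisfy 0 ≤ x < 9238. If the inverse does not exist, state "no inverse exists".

227

Extended Euclidean algorithm:
9238 = 2×4151 + 936
4151 = 4×936 + 407
936 = 2×407 + 122
407 = 3×122 + 41
122 = 2×41 + 40
41 = 1×40 + 1
40 = 40×1 + 0
The gcd is 1. Working backward:
1 = 41 − 40
1 = −122 + 3·41
1 = 3·407 − 10·122
1 = −10·936 + 23·407
1 = 23·4151 − 102·936
1 = −102·9238 + 227·4151
So 4151·227 ≡ 1 (mod 9238).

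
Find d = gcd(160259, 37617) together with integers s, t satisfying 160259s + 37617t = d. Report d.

Euclidean algorithm:
160259 = 4*37617 + 9791
37617 = 3*9791 + 8244
9791 = 1*8244 + 1547
8244 = 5*1547 + 509
1547 = 3*509 + 20
509 = 25*20 + 9
20 = 2*9 + 2
9 = 4*2 + 1
2 = 2*1 + 0
gcd(160259, 37617) = 1.
Express as a combination:
1 = 9 − 4·2
1 = −4·20 + 9·9
1 = 9·509 − 229·20
1 = −229·1547 + 696·509
1 = 696·8244 − 3709·1547
1 = −3709·9791 + 4405·8244
1 = 4405·37617 − 16924·9791
1 = −16924·160259 + 72101·37617
So 1 = (-16924)·160259 + (72101)·37617.

1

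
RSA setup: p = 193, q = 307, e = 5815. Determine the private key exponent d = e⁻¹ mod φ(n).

φ(n) = (p−1)(q−1) = 192·306 = 58752.
Need d with 5815·d ≡ 1 (mod 58752). Apply the extended Euclidean algorithm:
58752 = 10×5815 + 602
5815 = 9×602 + 397
602 = 1×397 + 205
397 = 1×205 + 192
205 = 1×192 + 13
192 = 14×13 + 10
13 = 1×10 + 3
10 = 3×3 + 1
3 = 3×1 + 0
Back-substitute:
1 = 10 − 3·3
1 = −3·13 + 4·10
1 = 4·192 − 59·13
1 = −59·205 + 63·192
1 = 63·397 − 122·205
1 = −122·602 + 185·397
1 = 185·5815 − 1787·602
1 = −1787·58752 + 18055·5815
So 5815·18055 ≡ 1 (mod 58752), hence d = 18055.

18055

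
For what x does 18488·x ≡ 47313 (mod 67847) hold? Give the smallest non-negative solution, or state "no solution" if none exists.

First find gcd(18488, 67847):
67847 = 3×18488 + 12383
18488 = 1×12383 + 6105
12383 = 2×6105 + 173
6105 = 35×173 + 50
173 = 3×50 + 23
50 = 2×23 + 4
23 = 5×4 + 3
4 = 1×3 + 1
3 = 3×1 + 0
gcd = 1, so a unique solution mod 67847 exists.
Back-substitute for the Bézout coefficients:
1 = 4 − 3
1 = −23 + 6·4
1 = 6·50 − 13·23
1 = −13·173 + 45·50
1 = 45·6105 − 1588·173
1 = −1588·12383 + 3221·6105
1 = 3221·18488 − 4809·12383
1 = −4809·67847 + 17648·18488
So 18488·(17648) ≡ 1 (mod 67847), giving 18488⁻¹ ≡ 17648.
x ≡ 18488⁻¹·47313 ≡ 17648·47313 ≡ 54642 (mod 67847).

54642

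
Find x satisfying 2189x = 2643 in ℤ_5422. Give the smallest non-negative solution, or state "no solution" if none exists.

First find gcd(2189, 5422):
5422 = 2*2189 + 1044
2189 = 2*1044 + 101
1044 = 10*101 + 34
101 = 2*34 + 33
34 = 1*33 + 1
33 = 33*1 + 0
gcd = 1, so a unique solution mod 5422 exists.
Back-substitute for the Bézout coefficients:
1 = 34 − 33
1 = −101 + 3·34
1 = 3·1044 − 31·101
1 = −31·2189 + 65·1044
1 = 65·5422 − 161·2189
So 2189·(-161) ≡ 1 (mod 5422), giving 2189⁻¹ ≡ 5261.
x ≡ 2189⁻¹·2643 ≡ 5261·2643 ≡ 2815 (mod 5422).

2815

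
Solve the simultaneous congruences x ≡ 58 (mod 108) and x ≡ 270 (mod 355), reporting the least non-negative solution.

10210

Write x = 58 + 108·k. Then 108·k ≡ 270 − 58 ≡ 212 (mod 355).
Need 108⁻¹ mod 355. Extended Euclid on (355, 108):
355 = 3·108 + 31
108 = 3·31 + 15
31 = 2·15 + 1
15 = 15·1 + 0
Back-substitute:
1 = 31 − 2·15
1 = −2·108 + 7·31
1 = 7·355 − 23·108
108⁻¹ ≡ 332 (mod 355), so k ≡ 332·212 ≡ 94 (mod 355).
x = 58 + 108·94 = 10210.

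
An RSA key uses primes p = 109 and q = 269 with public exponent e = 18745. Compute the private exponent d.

φ(n) = (p−1)(q−1) = 108·268 = 28944.
Need d with 18745·d ≡ 1 (mod 28944). Apply the extended Euclidean algorithm:
28944 = 1·18745 + 10199
18745 = 1·10199 + 8546
10199 = 1·8546 + 1653
8546 = 5·1653 + 281
1653 = 5·281 + 248
281 = 1·248 + 33
248 = 7·33 + 17
33 = 1·17 + 16
17 = 1·16 + 1
16 = 16·1 + 0
Back-substitute:
1 = 17 − 16
1 = −33 + 2·17
1 = 2·248 − 15·33
1 = −15·281 + 17·248
1 = 17·1653 − 100·281
1 = −100·8546 + 517·1653
1 = 517·10199 − 617·8546
1 = −617·18745 + 1134·10199
1 = 1134·28944 − 1751·18745
So 18745·(-1751) ≡ 1 (mod 28944), hence d ≡ -1751 ≡ 27193 (mod 28944).

27193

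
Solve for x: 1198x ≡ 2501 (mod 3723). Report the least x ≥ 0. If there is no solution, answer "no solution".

2597

First find gcd(1198, 3723):
3723 = 3×1198 + 129
1198 = 9×129 + 37
129 = 3×37 + 18
37 = 2×18 + 1
18 = 18×1 + 0
gcd = 1, so a unique solution mod 3723 exists.
Back-substitute for the Bézout coefficients:
1 = 37 − 2·18
1 = −2·129 + 7·37
1 = 7·1198 − 65·129
1 = −65·3723 + 202·1198
So 1198·(202) ≡ 1 (mod 3723), giving 1198⁻¹ ≡ 202.
x ≡ 1198⁻¹·2501 ≡ 202·2501 ≡ 2597 (mod 3723).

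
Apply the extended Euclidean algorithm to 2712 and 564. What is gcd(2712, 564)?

12

Repeated division:
2712 = 4×564 + 456
564 = 1×456 + 108
456 = 4×108 + 24
108 = 4×24 + 12
24 = 2×12 + 0
gcd(2712, 564) = 12.
Back-substituting:
12 = 108 − 4·24
12 = −4·456 + 17·108
12 = 17·564 − 21·456
12 = −21·2712 + 101·564
So 12 = (-21)·2712 + (101)·564.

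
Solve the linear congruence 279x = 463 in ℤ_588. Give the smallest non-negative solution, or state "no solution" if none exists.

no solution

gcd(279, 588):
588 = 2×279 + 30
279 = 9×30 + 9
30 = 3×9 + 3
9 = 3×3 + 0
gcd = 3, but 3 ∤ 463, so the congruence has no solution.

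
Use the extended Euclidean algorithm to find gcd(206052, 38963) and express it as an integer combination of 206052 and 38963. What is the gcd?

1

Repeated division:
206052 = 5*38963 + 11237
38963 = 3*11237 + 5252
11237 = 2*5252 + 733
5252 = 7*733 + 121
733 = 6*121 + 7
121 = 17*7 + 2
7 = 3*2 + 1
2 = 2*1 + 0
gcd(206052, 38963) = 1.
Express as a combination:
1 = 7 − 3·2
1 = −3·121 + 52·7
1 = 52·733 − 315·121
1 = −315·5252 + 2257·733
1 = 2257·11237 − 4829·5252
1 = −4829·38963 + 16744·11237
1 = 16744·206052 − 88549·38963
So 1 = (16744)·206052 + (-88549)·38963.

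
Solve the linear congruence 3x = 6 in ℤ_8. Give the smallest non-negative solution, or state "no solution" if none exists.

First find gcd(3, 8):
8 = 2×3 + 2
3 = 1×2 + 1
2 = 2×1 + 0
gcd = 1, so a unique solution mod 8 exists.
Back-substitute for the Bézout coefficients:
1 = 3 − 2
1 = −8 + 3·3
So 3·(3) ≡ 1 (mod 8), giving 3⁻¹ ≡ 3.
x ≡ 3⁻¹·6 ≡ 3·6 ≡ 2 (mod 8).

2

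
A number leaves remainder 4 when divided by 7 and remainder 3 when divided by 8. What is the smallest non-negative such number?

Write x = 4 + 7·k. Then 7·k ≡ 3 − 4 ≡ 7 (mod 8).
Need 7⁻¹ mod 8. Extended Euclid on (8, 7):
8 = 1·7 + 1
7 = 7·1 + 0
Back-substitute:
1 = 8 − 7
7⁻¹ ≡ 7 (mod 8), so k ≡ 7·7 ≡ 1 (mod 8).
x = 4 + 7·1 = 11.

11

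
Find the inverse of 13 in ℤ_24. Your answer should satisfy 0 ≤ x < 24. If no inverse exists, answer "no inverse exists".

Extended Euclidean algorithm:
24 = 1·13 + 11
13 = 1·11 + 2
11 = 5·2 + 1
2 = 2·1 + 0
Since gcd(13, 24) = 1, back-substitute to write 1 as a combination:
1 = 11 − 5·2
1 = −5·13 + 6·11
1 = 6·24 − 11·13
So 13·(-11) ≡ 1 (mod 24), and -11 ≡ 13 (mod 24).

13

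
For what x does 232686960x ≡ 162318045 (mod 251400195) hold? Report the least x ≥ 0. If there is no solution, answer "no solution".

First find gcd(232686960, 251400195):
251400195 = 1·232686960 + 18713235
232686960 = 12·18713235 + 8128140
18713235 = 2·8128140 + 2456955
8128140 = 3·2456955 + 757275
2456955 = 3·757275 + 185130
757275 = 4·185130 + 16755
185130 = 11·16755 + 825
16755 = 20·825 + 255
825 = 3·255 + 60
255 = 4·60 + 15
60 = 4·15 + 0
gcd = 15 and 15 | 162318045, so solutions exist. Divide through by 15: 15512464x ≡ 10821203 (mod 16760013).
Now find 15512464⁻¹ mod 16760013:
16760013 = 1·15512464 + 1247549
15512464 = 12·1247549 + 541876
1247549 = 2·541876 + 163797
541876 = 3·163797 + 50485
163797 = 3·50485 + 12342
50485 = 4·12342 + 1117
12342 = 11·1117 + 55
1117 = 20·55 + 17
55 = 3·17 + 4
17 = 4·4 + 1
4 = 4·1 + 0
Back-substitute:
1 = 17 − 4·4
1 = −4·55 + 13·17
1 = 13·1117 − 264·55
1 = −264·12342 + 2917·1117
1 = 2917·50485 − 11932·12342
1 = −11932·163797 + 38713·50485
1 = 38713·541876 − 128071·163797
1 = −128071·1247549 + 294855·541876
1 = 294855·15512464 − 3666331·1247549
1 = −3666331·16760013 + 3961186·15512464
So 15512464⁻¹ ≡ 3961186 (mod 16760013).
Then x ≡ 3961186·10821203 ≡ 8698439 (mod 16760013); the smallest non-negative solution is x = 8698439.

8698439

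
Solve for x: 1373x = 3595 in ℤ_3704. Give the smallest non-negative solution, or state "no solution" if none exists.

First find gcd(1373, 3704):
3704 = 2*1373 + 958
1373 = 1*958 + 415
958 = 2*415 + 128
415 = 3*128 + 31
128 = 4*31 + 4
31 = 7*4 + 3
4 = 1*3 + 1
3 = 3*1 + 0
gcd = 1, so a unique solution mod 3704 exists.
Back-substitute for the Bézout coefficients:
1 = 4 − 3
1 = −31 + 8·4
1 = 8·128 − 33·31
1 = −33·415 + 107·128
1 = 107·958 − 247·415
1 = −247·1373 + 354·958
1 = 354·3704 − 955·1373
So 1373·(-955) ≡ 1 (mod 3704), giving 1373⁻¹ ≡ 2749.
x ≡ 1373⁻¹·3595 ≡ 2749·3595 ≡ 383 (mod 3704).

383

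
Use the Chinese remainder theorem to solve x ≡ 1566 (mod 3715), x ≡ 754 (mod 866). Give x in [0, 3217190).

2245426

Write x = 1566 + 3715·k. Then 3715·k ≡ 754 − 1566 ≡ 54 (mod 866).
Need 3715⁻¹ mod 866. Extended Euclid on (866, 251):
866 = 3*251 + 113
251 = 2*113 + 25
113 = 4*25 + 13
25 = 1*13 + 12
13 = 1*12 + 1
12 = 12*1 + 0
Back-substitute:
1 = 13 − 12
1 = −25 + 2·13
1 = 2·113 − 9·25
1 = −9·251 + 20·113
1 = 20·866 − 69·251
3715⁻¹ ≡ 797 (mod 866), so k ≡ 797·54 ≡ 604 (mod 866).
x = 1566 + 3715·604 = 2245426.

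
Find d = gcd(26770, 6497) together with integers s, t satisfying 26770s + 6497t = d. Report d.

Euclidean algorithm:
26770 = 4·6497 + 782
6497 = 8·782 + 241
782 = 3·241 + 59
241 = 4·59 + 5
59 = 11·5 + 4
5 = 1·4 + 1
4 = 4·1 + 0
gcd(26770, 6497) = 1.
Back-substituting:
1 = 5 − 4
1 = −59 + 12·5
1 = 12·241 − 49·59
1 = −49·782 + 159·241
1 = 159·6497 − 1321·782
1 = −1321·26770 + 5443·6497
So 1 = (-1321)·26770 + (5443)·6497.

1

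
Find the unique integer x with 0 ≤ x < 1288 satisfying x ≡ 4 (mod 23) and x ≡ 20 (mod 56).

188

Write x = 4 + 23·k. Then 23·k ≡ 20 − 4 ≡ 16 (mod 56).
Need 23⁻¹ mod 56. Extended Euclid on (56, 23):
56 = 2·23 + 10
23 = 2·10 + 3
10 = 3·3 + 1
3 = 3·1 + 0
Back-substitute:
1 = 10 − 3·3
1 = −3·23 + 7·10
1 = 7·56 − 17·23
23⁻¹ ≡ 39 (mod 56), so k ≡ 39·16 ≡ 8 (mod 56).
x = 4 + 23·8 = 188.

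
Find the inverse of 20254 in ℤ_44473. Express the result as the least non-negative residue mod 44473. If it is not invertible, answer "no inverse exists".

no inverse exists

Euclidean algorithm on 44473, 20254:
44473 = 2×20254 + 3965
20254 = 5×3965 + 429
3965 = 9×429 + 104
429 = 4×104 + 13
104 = 8×13 + 0
Since gcd = 13 > 1, 20254 is not a unit mod 44473.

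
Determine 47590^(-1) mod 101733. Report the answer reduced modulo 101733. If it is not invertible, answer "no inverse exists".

18583

gcd(101733, 47590) by repeated division:
101733 = 2*47590 + 6553
47590 = 7*6553 + 1719
6553 = 3*1719 + 1396
1719 = 1*1396 + 323
1396 = 4*323 + 104
323 = 3*104 + 11
104 = 9*11 + 5
11 = 2*5 + 1
5 = 5*1 + 0
Since gcd(47590, 101733) = 1, back-substitute to write 1 as a combination:
1 = 11 − 2·5
1 = −2·104 + 19·11
1 = 19·323 − 59·104
1 = −59·1396 + 255·323
1 = 255·1719 − 314·1396
1 = −314·6553 + 1197·1719
1 = 1197·47590 − 8693·6553
1 = −8693·101733 + 18583·47590
So 47590·18583 ≡ 1 (mod 101733).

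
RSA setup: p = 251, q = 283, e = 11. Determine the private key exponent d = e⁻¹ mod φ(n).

φ(n) = (p−1)(q−1) = 250·282 = 70500.
Need d with 11·d ≡ 1 (mod 70500). Apply the extended Euclidean algorithm:
70500 = 6409*11 + 1
11 = 11*1 + 0
Back-substitute:
1 = 70500 − 6409·11
So 11·(-6409) ≡ 1 (mod 70500), hence d ≡ -6409 ≡ 64091 (mod 70500).

64091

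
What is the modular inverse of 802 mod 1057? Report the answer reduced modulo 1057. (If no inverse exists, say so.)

800

Apply the Euclidean algorithm to 1057 and 802:
1057 = 1*802 + 255
802 = 3*255 + 37
255 = 6*37 + 33
37 = 1*33 + 4
33 = 8*4 + 1
4 = 4*1 + 0
Since gcd(802, 1057) = 1, back-substitute to write 1 as a combination:
1 = 33 − 8·4
1 = −8·37 + 9·33
1 = 9·255 − 62·37
1 = −62·802 + 195·255
1 = 195·1057 − 257·802
Thus 802·(-257) ≡ 1 (mod 1057); reducing, -257 mod 1057 = 800.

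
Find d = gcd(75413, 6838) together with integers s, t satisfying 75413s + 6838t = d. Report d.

Repeated division:
75413 = 11*6838 + 195
6838 = 35*195 + 13
195 = 15*13 + 0
gcd(75413, 6838) = 13.
Express as a combination:
13 = 6838 − 35·195
13 = −35·75413 + 386·6838
So 13 = (-35)·75413 + (386)·6838.

13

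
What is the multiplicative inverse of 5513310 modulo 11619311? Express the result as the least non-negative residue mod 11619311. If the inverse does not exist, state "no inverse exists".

Euclidean algorithm on 11619311, 5513310:
11619311 = 2×5513310 + 592691
5513310 = 9×592691 + 179091
592691 = 3×179091 + 55418
179091 = 3×55418 + 12837
55418 = 4×12837 + 4070
12837 = 3×4070 + 627
4070 = 6×627 + 308
627 = 2×308 + 11
308 = 28×11 + 0
Since gcd = 11 > 1, 5513310 is not a unit mod 11619311.

no inverse exists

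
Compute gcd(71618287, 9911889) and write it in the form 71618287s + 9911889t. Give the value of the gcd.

13

Repeated division:
71618287 = 7·9911889 + 2235064
9911889 = 4·2235064 + 971633
2235064 = 2·971633 + 291798
971633 = 3·291798 + 96239
291798 = 3·96239 + 3081
96239 = 31·3081 + 728
3081 = 4·728 + 169
728 = 4·169 + 52
169 = 3·52 + 13
52 = 4·13 + 0
gcd(71618287, 9911889) = 13.
Back-substituting:
13 = 169 − 3·52
13 = −3·728 + 13·169
13 = 13·3081 − 55·728
13 = −55·96239 + 1718·3081
13 = 1718·291798 − 5209·96239
13 = −5209·971633 + 17345·291798
13 = 17345·2235064 − 39899·971633
13 = −39899·9911889 + 176941·2235064
13 = 176941·71618287 − 1278486·9911889
So 13 = (176941)·71618287 + (-1278486)·9911889.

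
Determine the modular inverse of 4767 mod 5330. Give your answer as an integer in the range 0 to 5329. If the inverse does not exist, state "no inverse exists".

4033

Apply the Euclidean algorithm to 5330 and 4767:
5330 = 1*4767 + 563
4767 = 8*563 + 263
563 = 2*263 + 37
263 = 7*37 + 4
37 = 9*4 + 1
4 = 4*1 + 0
Since gcd(4767, 5330) = 1, back-substitute to write 1 as a combination:
1 = 37 − 9·4
1 = −9·263 + 64·37
1 = 64·563 − 137·263
1 = −137·4767 + 1160·563
1 = 1160·5330 − 1297·4767
So 4767·(-1297) ≡ 1 (mod 5330), and -1297 ≡ 4033 (mod 5330).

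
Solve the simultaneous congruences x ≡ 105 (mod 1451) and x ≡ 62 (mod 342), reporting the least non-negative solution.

Write x = 105 + 1451·k. Then 1451·k ≡ 62 − 105 ≡ 299 (mod 342).
Need 1451⁻¹ mod 342. Extended Euclid on (342, 83):
342 = 4×83 + 10
83 = 8×10 + 3
10 = 3×3 + 1
3 = 3×1 + 0
Back-substitute:
1 = 10 − 3·3
1 = −3·83 + 25·10
1 = 25·342 − 103·83
1451⁻¹ ≡ 239 (mod 342), so k ≡ 239·299 ≡ 325 (mod 342).
x = 105 + 1451·325 = 471680.

471680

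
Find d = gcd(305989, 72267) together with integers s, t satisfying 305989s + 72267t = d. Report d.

Apply Euclid's algorithm to 305989 and 72267:
305989 = 4×72267 + 16921
72267 = 4×16921 + 4583
16921 = 3×4583 + 3172
4583 = 1×3172 + 1411
3172 = 2×1411 + 350
1411 = 4×350 + 11
350 = 31×11 + 9
11 = 1×9 + 2
9 = 4×2 + 1
2 = 2×1 + 0
gcd(305989, 72267) = 1.
Express as a combination:
1 = 9 − 4·2
1 = −4·11 + 5·9
1 = 5·350 − 159·11
1 = −159·1411 + 641·350
1 = 641·3172 − 1441·1411
1 = −1441·4583 + 2082·3172
1 = 2082·16921 − 7687·4583
1 = −7687·72267 + 32830·16921
1 = 32830·305989 − 139007·72267
So 1 = (32830)·305989 + (-139007)·72267.

1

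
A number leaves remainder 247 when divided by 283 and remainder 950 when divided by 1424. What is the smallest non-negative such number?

203158

Write x = 247 + 283·k. Then 283·k ≡ 950 − 247 ≡ 703 (mod 1424).
Need 283⁻¹ mod 1424. Extended Euclid on (1424, 283):
1424 = 5*283 + 9
283 = 31*9 + 4
9 = 2*4 + 1
4 = 4*1 + 0
Back-substitute:
1 = 9 − 2·4
1 = −2·283 + 63·9
1 = 63·1424 − 317·283
283⁻¹ ≡ 1107 (mod 1424), so k ≡ 1107·703 ≡ 717 (mod 1424).
x = 247 + 283·717 = 203158.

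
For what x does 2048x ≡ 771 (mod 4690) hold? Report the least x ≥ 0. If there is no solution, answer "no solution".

no solution

gcd(2048, 4690):
4690 = 2×2048 + 594
2048 = 3×594 + 266
594 = 2×266 + 62
266 = 4×62 + 18
62 = 3×18 + 8
18 = 2×8 + 2
8 = 4×2 + 0
gcd = 2, but 2 ∤ 771, so the congruence has no solution.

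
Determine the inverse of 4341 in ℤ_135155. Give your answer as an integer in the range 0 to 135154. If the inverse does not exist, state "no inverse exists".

Extended Euclidean algorithm:
135155 = 31*4341 + 584
4341 = 7*584 + 253
584 = 2*253 + 78
253 = 3*78 + 19
78 = 4*19 + 2
19 = 9*2 + 1
2 = 2*1 + 0
The gcd is 1. Working backward:
1 = 19 − 9·2
1 = −9·78 + 37·19
1 = 37·253 − 120·78
1 = −120·584 + 277·253
1 = 277·4341 − 2059·584
1 = −2059·135155 + 64106·4341
So 4341·64106 ≡ 1 (mod 135155).

64106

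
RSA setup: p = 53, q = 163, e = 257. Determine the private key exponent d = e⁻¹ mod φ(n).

8129

φ(n) = (p−1)(q−1) = 52·162 = 8424.
Need d with 257·d ≡ 1 (mod 8424). Apply the extended Euclidean algorithm:
8424 = 32·257 + 200
257 = 1·200 + 57
200 = 3·57 + 29
57 = 1·29 + 28
29 = 1·28 + 1
28 = 28·1 + 0
Back-substitute:
1 = 29 − 28
1 = −57 + 2·29
1 = 2·200 − 7·57
1 = −7·257 + 9·200
1 = 9·8424 − 295·257
So 257·(-295) ≡ 1 (mod 8424), hence d ≡ -295 ≡ 8129 (mod 8424).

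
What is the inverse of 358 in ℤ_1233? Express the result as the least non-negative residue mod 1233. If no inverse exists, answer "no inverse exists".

Run Euclid on (1233, 358):
1233 = 3*358 + 159
358 = 2*159 + 40
159 = 3*40 + 39
40 = 1*39 + 1
39 = 39*1 + 0
gcd = 1, so the inverse exists. Back-substitute:
1 = 40 − 39
1 = −159 + 4·40
1 = 4·358 − 9·159
1 = −9·1233 + 31·358
So 358·31 ≡ 1 (mod 1233).

31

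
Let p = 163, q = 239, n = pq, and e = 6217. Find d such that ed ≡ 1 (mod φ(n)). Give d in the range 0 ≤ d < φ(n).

φ(n) = (p−1)(q−1) = 162·238 = 38556.
Need d with 6217·d ≡ 1 (mod 38556). Apply the extended Euclidean algorithm:
38556 = 6·6217 + 1254
6217 = 4·1254 + 1201
1254 = 1·1201 + 53
1201 = 22·53 + 35
53 = 1·35 + 18
35 = 1·18 + 17
18 = 1·17 + 1
17 = 17·1 + 0
Back-substitute:
1 = 18 − 17
1 = −35 + 2·18
1 = 2·53 − 3·35
1 = −3·1201 + 68·53
1 = 68·1254 − 71·1201
1 = −71·6217 + 352·1254
1 = 352·38556 − 2183·6217
So 6217·(-2183) ≡ 1 (mod 38556), hence d ≡ -2183 ≡ 36373 (mod 38556).

36373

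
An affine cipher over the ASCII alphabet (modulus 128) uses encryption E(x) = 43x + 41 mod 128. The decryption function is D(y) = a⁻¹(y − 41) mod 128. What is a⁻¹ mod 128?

3

Apply the Euclidean algorithm to 128 and 43:
128 = 2·43 + 42
43 = 1·42 + 1
42 = 42·1 + 0
The gcd is 1. Working backward:
1 = 43 − 42
1 = −128 + 3·43
So 43·3 ≡ 1 (mod 128).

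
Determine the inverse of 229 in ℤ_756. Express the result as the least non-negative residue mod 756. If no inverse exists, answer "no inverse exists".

gcd(756, 229) by repeated division:
756 = 3*229 + 69
229 = 3*69 + 22
69 = 3*22 + 3
22 = 7*3 + 1
3 = 3*1 + 0
Since gcd(229, 756) = 1, back-substitute to write 1 as a combination:
1 = 22 − 7·3
1 = −7·69 + 22·22
1 = 22·229 − 73·69
1 = −73·756 + 241·229
So 229·241 ≡ 1 (mod 756).

241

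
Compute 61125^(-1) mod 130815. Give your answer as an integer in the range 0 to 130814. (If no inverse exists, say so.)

Compute gcd(61125, 130815):
130815 = 2·61125 + 8565
61125 = 7·8565 + 1170
8565 = 7·1170 + 375
1170 = 3·375 + 45
375 = 8·45 + 15
45 = 3·15 + 0
gcd(61125, 130815) = 15 ≠ 1, so 61125 has no multiplicative inverse modulo 130815.

no inverse exists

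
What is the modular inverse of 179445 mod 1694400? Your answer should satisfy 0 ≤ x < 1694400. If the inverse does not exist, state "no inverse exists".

no inverse exists

Compute gcd(179445, 1694400):
1694400 = 9*179445 + 79395
179445 = 2*79395 + 20655
79395 = 3*20655 + 17430
20655 = 1*17430 + 3225
17430 = 5*3225 + 1305
3225 = 2*1305 + 615
1305 = 2*615 + 75
615 = 8*75 + 15
75 = 5*15 + 0
Since gcd = 15 > 1, 179445 is not a unit mod 1694400.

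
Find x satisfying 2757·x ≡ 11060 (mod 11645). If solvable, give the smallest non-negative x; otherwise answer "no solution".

First find gcd(2757, 11645):
11645 = 4*2757 + 617
2757 = 4*617 + 289
617 = 2*289 + 39
289 = 7*39 + 16
39 = 2*16 + 7
16 = 2*7 + 2
7 = 3*2 + 1
2 = 2*1 + 0
gcd = 1, so a unique solution mod 11645 exists.
Back-substitute for the Bézout coefficients:
1 = 7 − 3·2
1 = −3·16 + 7·7
1 = 7·39 − 17·16
1 = −17·289 + 126·39
1 = 126·617 − 269·289
1 = −269·2757 + 1202·617
1 = 1202·11645 − 5077·2757
So 2757·(-5077) ≡ 1 (mod 11645), giving 2757⁻¹ ≡ 6568.
x ≡ 2757⁻¹·11060 ≡ 6568·11060 ≡ 570 (mod 11645).

570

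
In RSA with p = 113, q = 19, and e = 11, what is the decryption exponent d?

1283

φ(n) = (p−1)(q−1) = 112·18 = 2016.
Need d with 11·d ≡ 1 (mod 2016). Apply the extended Euclidean algorithm:
2016 = 183*11 + 3
11 = 3*3 + 2
3 = 1*2 + 1
2 = 2*1 + 0
Back-substitute:
1 = 3 − 2
1 = −11 + 4·3
1 = 4·2016 − 733·11
So 11·(-733) ≡ 1 (mod 2016), hence d ≡ -733 ≡ 1283 (mod 2016).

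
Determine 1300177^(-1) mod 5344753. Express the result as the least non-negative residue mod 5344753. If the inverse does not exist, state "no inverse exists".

3625987

gcd(5344753, 1300177) by repeated division:
5344753 = 4×1300177 + 144045
1300177 = 9×144045 + 3772
144045 = 38×3772 + 709
3772 = 5×709 + 227
709 = 3×227 + 28
227 = 8×28 + 3
28 = 9×3 + 1
3 = 3×1 + 0
The gcd is 1. Working backward:
1 = 28 − 9·3
1 = −9·227 + 73·28
1 = 73·709 − 228·227
1 = −228·3772 + 1213·709
1 = 1213·144045 − 46322·3772
1 = −46322·1300177 + 418111·144045
1 = 418111·5344753 − 1718766·1300177
Hence 1300177⁻¹ ≡ -1718766 ≡ 3625987 (mod 5344753).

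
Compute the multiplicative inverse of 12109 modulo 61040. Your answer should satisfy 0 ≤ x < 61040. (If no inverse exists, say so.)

Run Euclid on (61040, 12109):
61040 = 5·12109 + 495
12109 = 24·495 + 229
495 = 2·229 + 37
229 = 6·37 + 7
37 = 5·7 + 2
7 = 3·2 + 1
2 = 2·1 + 0
The gcd is 1. Working backward:
1 = 7 − 3·2
1 = −3·37 + 16·7
1 = 16·229 − 99·37
1 = −99·495 + 214·229
1 = 214·12109 − 5235·495
1 = −5235·61040 + 26389·12109
So 12109·26389 ≡ 1 (mod 61040).

26389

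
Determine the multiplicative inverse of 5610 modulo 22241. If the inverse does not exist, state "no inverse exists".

Run Euclid on (22241, 5610):
22241 = 3·5610 + 5411
5610 = 1·5411 + 199
5411 = 27·199 + 38
199 = 5·38 + 9
38 = 4·9 + 2
9 = 4·2 + 1
2 = 2·1 + 0
Since gcd(5610, 22241) = 1, back-substitute to write 1 as a combination:
1 = 9 − 4·2
1 = −4·38 + 17·9
1 = 17·199 − 89·38
1 = −89·5411 + 2420·199
1 = 2420·5610 − 2509·5411
1 = −2509·22241 + 9947·5610
So 5610·9947 ≡ 1 (mod 22241).

9947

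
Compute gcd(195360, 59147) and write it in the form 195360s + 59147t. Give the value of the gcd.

Apply Euclid's algorithm to 195360 and 59147:
195360 = 3×59147 + 17919
59147 = 3×17919 + 5390
17919 = 3×5390 + 1749
5390 = 3×1749 + 143
1749 = 12×143 + 33
143 = 4×33 + 11
33 = 3×11 + 0
gcd(195360, 59147) = 11.
Back-substituting:
11 = 143 − 4·33
11 = −4·1749 + 49·143
11 = 49·5390 − 151·1749
11 = −151·17919 + 502·5390
11 = 502·59147 − 1657·17919
11 = −1657·195360 + 5473·59147
So 11 = (-1657)·195360 + (5473)·59147.

11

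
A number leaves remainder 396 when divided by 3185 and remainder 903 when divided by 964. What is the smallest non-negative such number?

Write x = 396 + 3185·k. Then 3185·k ≡ 903 − 396 ≡ 507 (mod 964).
Need 3185⁻¹ mod 964. Extended Euclid on (964, 293):
964 = 3×293 + 85
293 = 3×85 + 38
85 = 2×38 + 9
38 = 4×9 + 2
9 = 4×2 + 1
2 = 2×1 + 0
Back-substitute:
1 = 9 − 4·2
1 = −4·38 + 17·9
1 = 17·85 − 38·38
1 = −38·293 + 131·85
1 = 131·964 − 431·293
3185⁻¹ ≡ 533 (mod 964), so k ≡ 533·507 ≡ 311 (mod 964).
x = 396 + 3185·311 = 990931.

990931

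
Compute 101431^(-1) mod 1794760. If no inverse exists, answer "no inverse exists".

no inverse exists

Compute gcd(101431, 1794760):
1794760 = 17·101431 + 70433
101431 = 1·70433 + 30998
70433 = 2·30998 + 8437
30998 = 3·8437 + 5687
8437 = 1·5687 + 2750
5687 = 2·2750 + 187
2750 = 14·187 + 132
187 = 1·132 + 55
132 = 2·55 + 22
55 = 2·22 + 11
22 = 2·11 + 0
The gcd is 11, not 1, hence no inverse exists.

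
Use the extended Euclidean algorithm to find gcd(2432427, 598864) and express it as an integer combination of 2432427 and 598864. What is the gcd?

Euclidean algorithm:
2432427 = 4×598864 + 36971
598864 = 16×36971 + 7328
36971 = 5×7328 + 331
7328 = 22×331 + 46
331 = 7×46 + 9
46 = 5×9 + 1
9 = 9×1 + 0
gcd(2432427, 598864) = 1.
Working backward:
1 = 46 − 5·9
1 = −5·331 + 36·46
1 = 36·7328 − 797·331
1 = −797·36971 + 4021·7328
1 = 4021·598864 − 65133·36971
1 = −65133·2432427 + 264553·598864
So 1 = (-65133)·2432427 + (264553)·598864.

1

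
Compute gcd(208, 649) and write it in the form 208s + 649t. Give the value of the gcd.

Apply Euclid's algorithm to 649 and 208:
649 = 3*208 + 25
208 = 8*25 + 8
25 = 3*8 + 1
8 = 8*1 + 0
gcd(208, 649) = 1.
Express as a combination:
1 = 25 − 3·8
1 = −3·208 + 25·25
1 = 25·649 − 78·208
So 1 = (25)·649 + (-78)·208.

1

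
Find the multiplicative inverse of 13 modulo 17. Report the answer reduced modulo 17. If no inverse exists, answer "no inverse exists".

gcd(17, 13) by repeated division:
17 = 1×13 + 4
13 = 3×4 + 1
4 = 4×1 + 0
The gcd is 1. Working backward:
1 = 13 − 3·4
1 = −3·17 + 4·13
So 13·4 ≡ 1 (mod 17).

4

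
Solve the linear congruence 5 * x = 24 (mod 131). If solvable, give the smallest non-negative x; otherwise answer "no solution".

First find gcd(5, 131):
131 = 26×5 + 1
5 = 5×1 + 0
gcd = 1, so a unique solution mod 131 exists.
Back-substitute for the Bézout coefficients:
1 = 131 − 26·5
So 5·(-26) ≡ 1 (mod 131), giving 5⁻¹ ≡ 105.
x ≡ 5⁻¹·24 ≡ 105·24 ≡ 31 (mod 131).

31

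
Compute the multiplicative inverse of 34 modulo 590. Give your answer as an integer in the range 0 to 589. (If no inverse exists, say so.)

Euclidean algorithm on 590, 34:
590 = 17×34 + 12
34 = 2×12 + 10
12 = 1×10 + 2
10 = 5×2 + 0
gcd(34, 590) = 2 ≠ 1, so 34 has no multiplicative inverse modulo 590.

no inverse exists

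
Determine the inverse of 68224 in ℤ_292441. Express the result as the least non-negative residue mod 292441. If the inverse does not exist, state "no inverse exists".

130682

Extended Euclidean algorithm:
292441 = 4*68224 + 19545
68224 = 3*19545 + 9589
19545 = 2*9589 + 367
9589 = 26*367 + 47
367 = 7*47 + 38
47 = 1*38 + 9
38 = 4*9 + 2
9 = 4*2 + 1
2 = 2*1 + 0
Since gcd(68224, 292441) = 1, back-substitute to write 1 as a combination:
1 = 9 − 4·2
1 = −4·38 + 17·9
1 = 17·47 − 21·38
1 = −21·367 + 164·47
1 = 164·9589 − 4285·367
1 = −4285·19545 + 8734·9589
1 = 8734·68224 − 30487·19545
1 = −30487·292441 + 130682·68224
So 68224·130682 ≡ 1 (mod 292441).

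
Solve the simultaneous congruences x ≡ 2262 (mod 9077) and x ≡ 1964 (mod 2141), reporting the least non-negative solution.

18029184

Write x = 2262 + 9077·k. Then 9077·k ≡ 1964 − 2262 ≡ 1843 (mod 2141).
Need 9077⁻¹ mod 2141. Extended Euclid on (2141, 513):
2141 = 4×513 + 89
513 = 5×89 + 68
89 = 1×68 + 21
68 = 3×21 + 5
21 = 4×5 + 1
5 = 5×1 + 0
Back-substitute:
1 = 21 − 4·5
1 = −4·68 + 13·21
1 = 13·89 − 17·68
1 = −17·513 + 98·89
1 = 98·2141 − 409·513
9077⁻¹ ≡ 1732 (mod 2141), so k ≡ 1732·1843 ≡ 1986 (mod 2141).
x = 2262 + 9077·1986 = 18029184.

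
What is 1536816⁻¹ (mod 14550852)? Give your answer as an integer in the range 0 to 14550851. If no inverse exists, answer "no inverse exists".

Euclidean algorithm on 14550852, 1536816:
14550852 = 9*1536816 + 719508
1536816 = 2*719508 + 97800
719508 = 7*97800 + 34908
97800 = 2*34908 + 27984
34908 = 1*27984 + 6924
27984 = 4*6924 + 288
6924 = 24*288 + 12
288 = 24*12 + 0
Since gcd = 12 > 1, 1536816 is not a unit mod 14550852.

no inverse exists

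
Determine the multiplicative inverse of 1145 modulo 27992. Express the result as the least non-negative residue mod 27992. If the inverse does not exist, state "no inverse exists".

Apply the Euclidean algorithm to 27992 and 1145:
27992 = 24·1145 + 512
1145 = 2·512 + 121
512 = 4·121 + 28
121 = 4·28 + 9
28 = 3·9 + 1
9 = 9·1 + 0
Since gcd(1145, 27992) = 1, back-substitute to write 1 as a combination:
1 = 28 − 3·9
1 = −3·121 + 13·28
1 = 13·512 − 55·121
1 = −55·1145 + 123·512
1 = 123·27992 − 3007·1145
Hence 1145⁻¹ ≡ -3007 ≡ 24985 (mod 27992).

24985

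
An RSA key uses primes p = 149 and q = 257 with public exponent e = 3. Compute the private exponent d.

φ(n) = (p−1)(q−1) = 148·256 = 37888.
Need d with 3·d ≡ 1 (mod 37888). Apply the extended Euclidean algorithm:
37888 = 12629·3 + 1
3 = 3·1 + 0
Back-substitute:
1 = 37888 − 12629·3
So 3·(-12629) ≡ 1 (mod 37888), hence d ≡ -12629 ≡ 25259 (mod 37888).

25259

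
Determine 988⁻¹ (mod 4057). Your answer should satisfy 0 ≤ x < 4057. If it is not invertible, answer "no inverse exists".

Run Euclid on (4057, 988):
4057 = 4*988 + 105
988 = 9*105 + 43
105 = 2*43 + 19
43 = 2*19 + 5
19 = 3*5 + 4
5 = 1*4 + 1
4 = 4*1 + 0
The gcd is 1. Working backward:
1 = 5 − 4
1 = −19 + 4·5
1 = 4·43 − 9·19
1 = −9·105 + 22·43
1 = 22·988 − 207·105
1 = −207·4057 + 850·988
So 988·850 ≡ 1 (mod 4057).

850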